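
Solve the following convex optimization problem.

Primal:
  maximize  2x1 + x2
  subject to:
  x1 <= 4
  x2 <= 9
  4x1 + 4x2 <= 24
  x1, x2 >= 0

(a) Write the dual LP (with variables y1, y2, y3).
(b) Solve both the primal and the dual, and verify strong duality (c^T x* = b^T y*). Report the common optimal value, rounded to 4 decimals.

The standard primal-dual pair for 'max c^T x s.t. A x <= b, x >= 0' is:
  Dual:  min b^T y  s.t.  A^T y >= c,  y >= 0.

So the dual LP is:
  minimize  4y1 + 9y2 + 24y3
  subject to:
    y1 + 4y3 >= 2
    y2 + 4y3 >= 1
    y1, y2, y3 >= 0

Solving the primal: x* = (4, 2).
  primal value c^T x* = 10.
Solving the dual: y* = (1, 0, 0.25).
  dual value b^T y* = 10.
Strong duality: c^T x* = b^T y*. Confirmed.

10


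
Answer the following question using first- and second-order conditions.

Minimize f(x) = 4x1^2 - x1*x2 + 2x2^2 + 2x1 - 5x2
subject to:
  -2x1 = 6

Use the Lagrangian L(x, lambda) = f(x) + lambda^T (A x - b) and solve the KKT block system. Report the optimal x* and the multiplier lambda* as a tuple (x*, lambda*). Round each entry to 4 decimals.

Form the Lagrangian:
  L(x, lambda) = (1/2) x^T Q x + c^T x + lambda^T (A x - b)
Stationarity (grad_x L = 0): Q x + c + A^T lambda = 0.
Primal feasibility: A x = b.

This gives the KKT block system:
  [ Q   A^T ] [ x     ]   [-c ]
  [ A    0  ] [ lambda ] = [ b ]

Solving the linear system:
  x*      = (-3, 0.5)
  lambda* = (-11.25)
  f(x*)   = 29.5

x* = (-3, 0.5), lambda* = (-11.25)


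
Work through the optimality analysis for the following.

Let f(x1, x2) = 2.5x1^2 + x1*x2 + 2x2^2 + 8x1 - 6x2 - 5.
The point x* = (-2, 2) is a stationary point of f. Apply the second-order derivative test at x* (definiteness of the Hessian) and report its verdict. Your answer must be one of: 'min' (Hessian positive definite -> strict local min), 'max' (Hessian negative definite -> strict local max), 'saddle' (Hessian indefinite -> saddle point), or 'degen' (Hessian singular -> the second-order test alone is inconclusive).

Compute the Hessian H = grad^2 f:
  H = [[5, 1], [1, 4]]
Verify stationarity: grad f(x*) = H x* + g = (0, 0).
Eigenvalues of H: 3.382, 5.618.
Both eigenvalues > 0, so H is positive definite -> x* is a strict local min.

min


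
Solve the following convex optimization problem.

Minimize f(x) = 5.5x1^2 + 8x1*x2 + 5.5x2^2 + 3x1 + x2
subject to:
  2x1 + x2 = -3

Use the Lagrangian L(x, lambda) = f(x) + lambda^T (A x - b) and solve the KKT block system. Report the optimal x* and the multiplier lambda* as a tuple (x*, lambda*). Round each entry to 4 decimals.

Form the Lagrangian:
  L(x, lambda) = (1/2) x^T Q x + c^T x + lambda^T (A x - b)
Stationarity (grad_x L = 0): Q x + c + A^T lambda = 0.
Primal feasibility: A x = b.

This gives the KKT block system:
  [ Q   A^T ] [ x     ]   [-c ]
  [ A    0  ] [ lambda ] = [ b ]

Solving the linear system:
  x*      = (-1.8696, 0.7391)
  lambda* = (5.8261)
  f(x*)   = 6.3043

x* = (-1.8696, 0.7391), lambda* = (5.8261)


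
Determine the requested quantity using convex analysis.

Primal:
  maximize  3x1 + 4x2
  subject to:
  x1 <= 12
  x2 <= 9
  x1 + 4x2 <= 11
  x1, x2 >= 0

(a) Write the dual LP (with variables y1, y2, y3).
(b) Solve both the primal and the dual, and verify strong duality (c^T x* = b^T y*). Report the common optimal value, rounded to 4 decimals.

The standard primal-dual pair for 'max c^T x s.t. A x <= b, x >= 0' is:
  Dual:  min b^T y  s.t.  A^T y >= c,  y >= 0.

So the dual LP is:
  minimize  12y1 + 9y2 + 11y3
  subject to:
    y1 + y3 >= 3
    y2 + 4y3 >= 4
    y1, y2, y3 >= 0

Solving the primal: x* = (11, 0).
  primal value c^T x* = 33.
Solving the dual: y* = (0, 0, 3).
  dual value b^T y* = 33.
Strong duality: c^T x* = b^T y*. Confirmed.

33


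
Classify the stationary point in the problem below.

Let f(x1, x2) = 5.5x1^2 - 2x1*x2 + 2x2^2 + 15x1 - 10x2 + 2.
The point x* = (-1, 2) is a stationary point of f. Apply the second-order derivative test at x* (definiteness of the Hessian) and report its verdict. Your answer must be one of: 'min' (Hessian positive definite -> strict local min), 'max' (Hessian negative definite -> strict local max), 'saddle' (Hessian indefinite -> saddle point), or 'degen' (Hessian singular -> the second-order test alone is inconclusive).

Compute the Hessian H = grad^2 f:
  H = [[11, -2], [-2, 4]]
Verify stationarity: grad f(x*) = H x* + g = (0, 0).
Eigenvalues of H: 3.4689, 11.5311.
Both eigenvalues > 0, so H is positive definite -> x* is a strict local min.

min


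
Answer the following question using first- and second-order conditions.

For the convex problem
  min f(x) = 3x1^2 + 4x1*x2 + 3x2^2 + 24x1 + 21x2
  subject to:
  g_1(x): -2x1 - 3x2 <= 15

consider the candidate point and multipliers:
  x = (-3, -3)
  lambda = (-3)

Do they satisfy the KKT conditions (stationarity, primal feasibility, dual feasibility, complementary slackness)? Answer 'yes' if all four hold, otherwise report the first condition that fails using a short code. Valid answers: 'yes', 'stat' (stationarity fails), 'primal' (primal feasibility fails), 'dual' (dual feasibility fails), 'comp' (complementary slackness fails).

Gradient of f: grad f(x) = Q x + c = (-6, -9)
Constraint values g_i(x) = a_i^T x - b_i:
  g_1((-3, -3)) = 0
Stationarity residual: grad f(x) + sum_i lambda_i a_i = (0, 0)
  -> stationarity OK
Primal feasibility (all g_i <= 0): OK
Dual feasibility (all lambda_i >= 0): FAILS
Complementary slackness (lambda_i * g_i(x) = 0 for all i): OK

Verdict: the first failing condition is dual_feasibility -> dual.

dual


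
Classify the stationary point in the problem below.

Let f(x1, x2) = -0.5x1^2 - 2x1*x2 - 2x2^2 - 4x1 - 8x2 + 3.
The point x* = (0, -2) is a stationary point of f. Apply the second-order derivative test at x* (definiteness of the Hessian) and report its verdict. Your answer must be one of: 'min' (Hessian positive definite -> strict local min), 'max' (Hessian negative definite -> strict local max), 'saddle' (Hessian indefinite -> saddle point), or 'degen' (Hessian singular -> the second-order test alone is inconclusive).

Compute the Hessian H = grad^2 f:
  H = [[-1, -2], [-2, -4]]
Verify stationarity: grad f(x*) = H x* + g = (0, 0).
Eigenvalues of H: -5, 0.
H has a zero eigenvalue (singular; negative semidefinite but not definite), so H is neither positive definite, negative definite, nor indefinite. The second-order test alone is inconclusive -> degen.
(Indeed, f is constant along the null direction of H through x*, so x* is not a strict local extremum.)

degen


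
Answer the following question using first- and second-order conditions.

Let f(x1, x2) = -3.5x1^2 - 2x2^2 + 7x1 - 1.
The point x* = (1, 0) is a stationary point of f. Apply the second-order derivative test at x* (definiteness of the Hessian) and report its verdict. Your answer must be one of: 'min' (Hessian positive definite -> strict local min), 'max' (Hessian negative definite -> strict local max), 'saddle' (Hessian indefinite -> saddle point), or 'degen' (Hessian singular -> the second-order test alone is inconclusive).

Compute the Hessian H = grad^2 f:
  H = [[-7, 0], [0, -4]]
Verify stationarity: grad f(x*) = H x* + g = (0, 0).
Eigenvalues of H: -7, -4.
Both eigenvalues < 0, so H is negative definite -> x* is a strict local max.

max


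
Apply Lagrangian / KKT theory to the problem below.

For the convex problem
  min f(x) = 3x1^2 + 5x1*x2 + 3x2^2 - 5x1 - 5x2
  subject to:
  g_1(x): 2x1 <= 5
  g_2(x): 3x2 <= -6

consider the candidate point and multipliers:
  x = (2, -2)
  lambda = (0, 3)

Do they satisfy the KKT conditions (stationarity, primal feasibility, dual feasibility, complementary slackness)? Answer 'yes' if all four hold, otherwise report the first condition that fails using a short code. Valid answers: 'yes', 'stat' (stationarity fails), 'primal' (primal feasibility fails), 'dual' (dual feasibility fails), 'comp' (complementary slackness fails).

Gradient of f: grad f(x) = Q x + c = (-3, -7)
Constraint values g_i(x) = a_i^T x - b_i:
  g_1((2, -2)) = -1
  g_2((2, -2)) = 0
Stationarity residual: grad f(x) + sum_i lambda_i a_i = (-3, 2)
  -> stationarity FAILS
Primal feasibility (all g_i <= 0): OK
Dual feasibility (all lambda_i >= 0): OK
Complementary slackness (lambda_i * g_i(x) = 0 for all i): OK

Verdict: the first failing condition is stationarity -> stat.

stat


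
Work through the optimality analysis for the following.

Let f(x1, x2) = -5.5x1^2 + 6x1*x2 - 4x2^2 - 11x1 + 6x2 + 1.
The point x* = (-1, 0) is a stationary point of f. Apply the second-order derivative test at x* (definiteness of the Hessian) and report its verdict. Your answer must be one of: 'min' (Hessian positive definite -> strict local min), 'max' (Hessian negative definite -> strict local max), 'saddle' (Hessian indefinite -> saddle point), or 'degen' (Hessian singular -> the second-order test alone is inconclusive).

Compute the Hessian H = grad^2 f:
  H = [[-11, 6], [6, -8]]
Verify stationarity: grad f(x*) = H x* + g = (0, 0).
Eigenvalues of H: -15.6847, -3.3153.
Both eigenvalues < 0, so H is negative definite -> x* is a strict local max.

max


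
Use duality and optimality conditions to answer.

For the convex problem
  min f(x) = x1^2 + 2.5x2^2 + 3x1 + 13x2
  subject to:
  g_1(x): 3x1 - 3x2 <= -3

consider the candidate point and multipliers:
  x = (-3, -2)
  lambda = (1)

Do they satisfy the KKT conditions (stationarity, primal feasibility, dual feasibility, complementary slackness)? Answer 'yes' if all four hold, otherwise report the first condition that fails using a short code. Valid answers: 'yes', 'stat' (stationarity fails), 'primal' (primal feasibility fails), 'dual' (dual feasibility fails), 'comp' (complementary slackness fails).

Gradient of f: grad f(x) = Q x + c = (-3, 3)
Constraint values g_i(x) = a_i^T x - b_i:
  g_1((-3, -2)) = 0
Stationarity residual: grad f(x) + sum_i lambda_i a_i = (0, 0)
  -> stationarity OK
Primal feasibility (all g_i <= 0): OK
Dual feasibility (all lambda_i >= 0): OK
Complementary slackness (lambda_i * g_i(x) = 0 for all i): OK

Verdict: yes, KKT holds.

yes


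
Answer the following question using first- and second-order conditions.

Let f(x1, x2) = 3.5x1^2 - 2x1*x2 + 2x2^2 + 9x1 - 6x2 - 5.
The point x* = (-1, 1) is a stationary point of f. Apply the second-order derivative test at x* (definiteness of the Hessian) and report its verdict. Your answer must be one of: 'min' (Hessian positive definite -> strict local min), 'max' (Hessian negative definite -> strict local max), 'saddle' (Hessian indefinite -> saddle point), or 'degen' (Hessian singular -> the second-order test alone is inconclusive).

Compute the Hessian H = grad^2 f:
  H = [[7, -2], [-2, 4]]
Verify stationarity: grad f(x*) = H x* + g = (0, 0).
Eigenvalues of H: 3, 8.
Both eigenvalues > 0, so H is positive definite -> x* is a strict local min.

min


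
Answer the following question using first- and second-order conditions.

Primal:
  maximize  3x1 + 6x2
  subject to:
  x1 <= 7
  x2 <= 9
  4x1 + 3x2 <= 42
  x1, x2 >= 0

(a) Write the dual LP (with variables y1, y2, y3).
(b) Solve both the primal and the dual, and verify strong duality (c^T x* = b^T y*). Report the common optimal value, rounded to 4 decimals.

The standard primal-dual pair for 'max c^T x s.t. A x <= b, x >= 0' is:
  Dual:  min b^T y  s.t.  A^T y >= c,  y >= 0.

So the dual LP is:
  minimize  7y1 + 9y2 + 42y3
  subject to:
    y1 + 4y3 >= 3
    y2 + 3y3 >= 6
    y1, y2, y3 >= 0

Solving the primal: x* = (3.75, 9).
  primal value c^T x* = 65.25.
Solving the dual: y* = (0, 3.75, 0.75).
  dual value b^T y* = 65.25.
Strong duality: c^T x* = b^T y*. Confirmed.

65.25


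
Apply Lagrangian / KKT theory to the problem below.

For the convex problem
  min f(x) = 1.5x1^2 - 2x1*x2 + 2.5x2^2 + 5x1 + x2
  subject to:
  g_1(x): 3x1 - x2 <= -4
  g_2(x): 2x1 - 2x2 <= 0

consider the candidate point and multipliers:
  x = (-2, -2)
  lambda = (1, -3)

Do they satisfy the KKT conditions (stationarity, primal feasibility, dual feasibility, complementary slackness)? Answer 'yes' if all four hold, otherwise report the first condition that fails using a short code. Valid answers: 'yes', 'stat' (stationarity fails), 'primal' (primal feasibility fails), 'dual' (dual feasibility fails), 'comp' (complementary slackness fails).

Gradient of f: grad f(x) = Q x + c = (3, -5)
Constraint values g_i(x) = a_i^T x - b_i:
  g_1((-2, -2)) = 0
  g_2((-2, -2)) = 0
Stationarity residual: grad f(x) + sum_i lambda_i a_i = (0, 0)
  -> stationarity OK
Primal feasibility (all g_i <= 0): OK
Dual feasibility (all lambda_i >= 0): FAILS
Complementary slackness (lambda_i * g_i(x) = 0 for all i): OK

Verdict: the first failing condition is dual_feasibility -> dual.

dual


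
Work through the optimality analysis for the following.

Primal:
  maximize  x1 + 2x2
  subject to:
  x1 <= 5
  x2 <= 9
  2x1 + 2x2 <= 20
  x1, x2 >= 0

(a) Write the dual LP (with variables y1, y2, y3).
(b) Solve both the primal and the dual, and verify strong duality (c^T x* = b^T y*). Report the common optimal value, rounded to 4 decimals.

The standard primal-dual pair for 'max c^T x s.t. A x <= b, x >= 0' is:
  Dual:  min b^T y  s.t.  A^T y >= c,  y >= 0.

So the dual LP is:
  minimize  5y1 + 9y2 + 20y3
  subject to:
    y1 + 2y3 >= 1
    y2 + 2y3 >= 2
    y1, y2, y3 >= 0

Solving the primal: x* = (1, 9).
  primal value c^T x* = 19.
Solving the dual: y* = (0, 1, 0.5).
  dual value b^T y* = 19.
Strong duality: c^T x* = b^T y*. Confirmed.

19


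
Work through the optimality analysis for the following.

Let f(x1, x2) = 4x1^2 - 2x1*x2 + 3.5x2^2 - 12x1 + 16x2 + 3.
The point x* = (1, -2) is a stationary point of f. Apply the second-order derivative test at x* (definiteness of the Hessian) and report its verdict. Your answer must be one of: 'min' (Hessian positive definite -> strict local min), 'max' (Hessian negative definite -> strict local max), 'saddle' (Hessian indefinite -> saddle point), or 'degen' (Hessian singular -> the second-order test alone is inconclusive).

Compute the Hessian H = grad^2 f:
  H = [[8, -2], [-2, 7]]
Verify stationarity: grad f(x*) = H x* + g = (0, 0).
Eigenvalues of H: 5.4384, 9.5616.
Both eigenvalues > 0, so H is positive definite -> x* is a strict local min.

min


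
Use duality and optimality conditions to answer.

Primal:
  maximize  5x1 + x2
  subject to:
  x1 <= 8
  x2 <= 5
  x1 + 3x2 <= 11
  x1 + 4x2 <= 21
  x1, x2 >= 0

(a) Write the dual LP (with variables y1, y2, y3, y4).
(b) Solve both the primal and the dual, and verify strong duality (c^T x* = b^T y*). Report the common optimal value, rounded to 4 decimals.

The standard primal-dual pair for 'max c^T x s.t. A x <= b, x >= 0' is:
  Dual:  min b^T y  s.t.  A^T y >= c,  y >= 0.

So the dual LP is:
  minimize  8y1 + 5y2 + 11y3 + 21y4
  subject to:
    y1 + y3 + y4 >= 5
    y2 + 3y3 + 4y4 >= 1
    y1, y2, y3, y4 >= 0

Solving the primal: x* = (8, 1).
  primal value c^T x* = 41.
Solving the dual: y* = (4.6667, 0, 0.3333, 0).
  dual value b^T y* = 41.
Strong duality: c^T x* = b^T y*. Confirmed.

41


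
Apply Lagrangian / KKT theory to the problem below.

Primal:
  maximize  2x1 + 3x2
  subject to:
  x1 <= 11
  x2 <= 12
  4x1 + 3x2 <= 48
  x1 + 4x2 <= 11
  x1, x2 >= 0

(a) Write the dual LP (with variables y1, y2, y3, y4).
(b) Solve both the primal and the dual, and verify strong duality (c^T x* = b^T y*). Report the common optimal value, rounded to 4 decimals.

The standard primal-dual pair for 'max c^T x s.t. A x <= b, x >= 0' is:
  Dual:  min b^T y  s.t.  A^T y >= c,  y >= 0.

So the dual LP is:
  minimize  11y1 + 12y2 + 48y3 + 11y4
  subject to:
    y1 + 4y3 + y4 >= 2
    y2 + 3y3 + 4y4 >= 3
    y1, y2, y3, y4 >= 0

Solving the primal: x* = (11, 0).
  primal value c^T x* = 22.
Solving the dual: y* = (1.25, 0, 0, 0.75).
  dual value b^T y* = 22.
Strong duality: c^T x* = b^T y*. Confirmed.

22


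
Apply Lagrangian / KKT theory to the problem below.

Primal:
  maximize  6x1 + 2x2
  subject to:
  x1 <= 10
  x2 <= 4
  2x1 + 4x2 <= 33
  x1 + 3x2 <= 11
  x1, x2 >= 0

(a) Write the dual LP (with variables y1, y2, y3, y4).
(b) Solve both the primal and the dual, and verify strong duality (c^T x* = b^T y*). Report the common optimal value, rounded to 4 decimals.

The standard primal-dual pair for 'max c^T x s.t. A x <= b, x >= 0' is:
  Dual:  min b^T y  s.t.  A^T y >= c,  y >= 0.

So the dual LP is:
  minimize  10y1 + 4y2 + 33y3 + 11y4
  subject to:
    y1 + 2y3 + y4 >= 6
    y2 + 4y3 + 3y4 >= 2
    y1, y2, y3, y4 >= 0

Solving the primal: x* = (10, 0.3333).
  primal value c^T x* = 60.6667.
Solving the dual: y* = (5.3333, 0, 0, 0.6667).
  dual value b^T y* = 60.6667.
Strong duality: c^T x* = b^T y*. Confirmed.

60.6667


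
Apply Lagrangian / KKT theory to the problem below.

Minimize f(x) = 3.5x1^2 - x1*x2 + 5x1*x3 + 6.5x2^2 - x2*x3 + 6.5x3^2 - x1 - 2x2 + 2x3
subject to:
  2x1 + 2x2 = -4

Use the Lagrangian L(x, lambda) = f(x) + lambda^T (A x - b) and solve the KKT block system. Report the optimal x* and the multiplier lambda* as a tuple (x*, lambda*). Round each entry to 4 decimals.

Form the Lagrangian:
  L(x, lambda) = (1/2) x^T Q x + c^T x + lambda^T (A x - b)
Stationarity (grad_x L = 0): Q x + c + A^T lambda = 0.
Primal feasibility: A x = b.

This gives the KKT block system:
  [ Q   A^T ] [ x     ]   [-c ]
  [ A    0  ] [ lambda ] = [ b ]

Solving the linear system:
  x*      = (-1.412, -0.588, 0.344)
  lambda* = (4.288)
  f(x*)   = 10.214

x* = (-1.412, -0.588, 0.344), lambda* = (4.288)


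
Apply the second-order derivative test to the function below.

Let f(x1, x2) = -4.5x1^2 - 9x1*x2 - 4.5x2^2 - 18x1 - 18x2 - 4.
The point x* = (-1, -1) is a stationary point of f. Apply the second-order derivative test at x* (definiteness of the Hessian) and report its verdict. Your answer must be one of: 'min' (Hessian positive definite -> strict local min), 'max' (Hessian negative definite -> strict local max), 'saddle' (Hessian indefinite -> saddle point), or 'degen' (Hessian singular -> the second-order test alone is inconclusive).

Compute the Hessian H = grad^2 f:
  H = [[-9, -9], [-9, -9]]
Verify stationarity: grad f(x*) = H x* + g = (0, 0).
Eigenvalues of H: -18, 0.
H has a zero eigenvalue (singular; negative semidefinite but not definite), so H is neither positive definite, negative definite, nor indefinite. The second-order test alone is inconclusive -> degen.
(Indeed, f is constant along the null direction of H through x*, so x* is not a strict local extremum.)

degen


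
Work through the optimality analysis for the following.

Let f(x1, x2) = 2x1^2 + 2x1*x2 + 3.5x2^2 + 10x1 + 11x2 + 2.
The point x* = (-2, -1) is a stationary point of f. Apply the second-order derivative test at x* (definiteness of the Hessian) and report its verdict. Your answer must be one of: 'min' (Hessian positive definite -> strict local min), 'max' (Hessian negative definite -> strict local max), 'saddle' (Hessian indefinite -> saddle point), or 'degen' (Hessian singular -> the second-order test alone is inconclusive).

Compute the Hessian H = grad^2 f:
  H = [[4, 2], [2, 7]]
Verify stationarity: grad f(x*) = H x* + g = (0, 0).
Eigenvalues of H: 3, 8.
Both eigenvalues > 0, so H is positive definite -> x* is a strict local min.

min


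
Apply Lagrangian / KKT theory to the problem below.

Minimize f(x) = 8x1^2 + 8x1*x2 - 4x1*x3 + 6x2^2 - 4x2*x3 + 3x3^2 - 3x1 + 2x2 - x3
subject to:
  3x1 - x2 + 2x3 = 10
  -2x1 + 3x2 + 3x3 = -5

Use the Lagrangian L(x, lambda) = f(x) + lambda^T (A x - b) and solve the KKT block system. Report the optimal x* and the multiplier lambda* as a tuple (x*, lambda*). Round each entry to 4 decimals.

Form the Lagrangian:
  L(x, lambda) = (1/2) x^T Q x + c^T x + lambda^T (A x - b)
Stationarity (grad_x L = 0): Q x + c + A^T lambda = 0.
Primal feasibility: A x = b.

This gives the KKT block system:
  [ Q   A^T ] [ x     ]   [-c ]
  [ A    0  ] [ lambda ] = [ b ]

Solving the linear system:
  x*      = (1.9988, -1.5573, 1.2231)
  lambda* = (-3.3874, 0.734)
  f(x*)   = 13.6049

x* = (1.9988, -1.5573, 1.2231), lambda* = (-3.3874, 0.734)


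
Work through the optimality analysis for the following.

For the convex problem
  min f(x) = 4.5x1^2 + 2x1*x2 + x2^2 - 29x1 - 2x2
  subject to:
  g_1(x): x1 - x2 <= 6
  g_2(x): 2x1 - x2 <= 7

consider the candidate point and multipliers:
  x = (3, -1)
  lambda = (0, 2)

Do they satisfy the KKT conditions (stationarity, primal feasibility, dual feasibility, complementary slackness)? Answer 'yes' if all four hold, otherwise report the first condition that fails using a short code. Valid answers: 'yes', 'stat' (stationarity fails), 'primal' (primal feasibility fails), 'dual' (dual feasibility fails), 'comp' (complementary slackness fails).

Gradient of f: grad f(x) = Q x + c = (-4, 2)
Constraint values g_i(x) = a_i^T x - b_i:
  g_1((3, -1)) = -2
  g_2((3, -1)) = 0
Stationarity residual: grad f(x) + sum_i lambda_i a_i = (0, 0)
  -> stationarity OK
Primal feasibility (all g_i <= 0): OK
Dual feasibility (all lambda_i >= 0): OK
Complementary slackness (lambda_i * g_i(x) = 0 for all i): OK

Verdict: yes, KKT holds.

yes


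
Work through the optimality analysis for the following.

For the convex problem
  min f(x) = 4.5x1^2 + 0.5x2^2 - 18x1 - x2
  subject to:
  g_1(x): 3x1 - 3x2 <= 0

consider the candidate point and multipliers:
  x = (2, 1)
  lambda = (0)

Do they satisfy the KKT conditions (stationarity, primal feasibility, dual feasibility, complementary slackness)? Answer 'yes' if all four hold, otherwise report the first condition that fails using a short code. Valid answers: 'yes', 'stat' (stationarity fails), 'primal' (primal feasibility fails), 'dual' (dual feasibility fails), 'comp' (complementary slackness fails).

Gradient of f: grad f(x) = Q x + c = (0, 0)
Constraint values g_i(x) = a_i^T x - b_i:
  g_1((2, 1)) = 3
Stationarity residual: grad f(x) + sum_i lambda_i a_i = (0, 0)
  -> stationarity OK
Primal feasibility (all g_i <= 0): FAILS
Dual feasibility (all lambda_i >= 0): OK
Complementary slackness (lambda_i * g_i(x) = 0 for all i): OK

Verdict: the first failing condition is primal_feasibility -> primal.

primal


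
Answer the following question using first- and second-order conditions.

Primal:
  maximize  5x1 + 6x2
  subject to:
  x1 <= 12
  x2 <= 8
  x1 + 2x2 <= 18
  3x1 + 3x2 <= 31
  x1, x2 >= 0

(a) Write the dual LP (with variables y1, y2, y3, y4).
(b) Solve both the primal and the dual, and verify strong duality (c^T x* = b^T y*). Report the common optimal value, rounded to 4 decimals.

The standard primal-dual pair for 'max c^T x s.t. A x <= b, x >= 0' is:
  Dual:  min b^T y  s.t.  A^T y >= c,  y >= 0.

So the dual LP is:
  minimize  12y1 + 8y2 + 18y3 + 31y4
  subject to:
    y1 + y3 + 3y4 >= 5
    y2 + 2y3 + 3y4 >= 6
    y1, y2, y3, y4 >= 0

Solving the primal: x* = (2.6667, 7.6667).
  primal value c^T x* = 59.3333.
Solving the dual: y* = (0, 0, 1, 1.3333).
  dual value b^T y* = 59.3333.
Strong duality: c^T x* = b^T y*. Confirmed.

59.3333


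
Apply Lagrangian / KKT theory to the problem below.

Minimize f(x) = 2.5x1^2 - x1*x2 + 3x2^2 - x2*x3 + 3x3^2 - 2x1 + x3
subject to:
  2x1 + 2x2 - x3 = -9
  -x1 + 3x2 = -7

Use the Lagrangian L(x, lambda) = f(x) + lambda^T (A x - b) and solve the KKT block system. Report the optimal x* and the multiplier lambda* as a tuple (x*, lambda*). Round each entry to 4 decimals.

Form the Lagrangian:
  L(x, lambda) = (1/2) x^T Q x + c^T x + lambda^T (A x - b)
Stationarity (grad_x L = 0): Q x + c + A^T lambda = 0.
Primal feasibility: A x = b.

This gives the KKT block system:
  [ Q   A^T ] [ x     ]   [-c ]
  [ A    0  ] [ lambda ] = [ b ]

Solving the linear system:
  x*      = (-1.5787, -2.8596, 0.1235)
  lambda* = (4.6005, 2.1671)
  f(x*)   = 29.9274

x* = (-1.5787, -2.8596, 0.1235), lambda* = (4.6005, 2.1671)


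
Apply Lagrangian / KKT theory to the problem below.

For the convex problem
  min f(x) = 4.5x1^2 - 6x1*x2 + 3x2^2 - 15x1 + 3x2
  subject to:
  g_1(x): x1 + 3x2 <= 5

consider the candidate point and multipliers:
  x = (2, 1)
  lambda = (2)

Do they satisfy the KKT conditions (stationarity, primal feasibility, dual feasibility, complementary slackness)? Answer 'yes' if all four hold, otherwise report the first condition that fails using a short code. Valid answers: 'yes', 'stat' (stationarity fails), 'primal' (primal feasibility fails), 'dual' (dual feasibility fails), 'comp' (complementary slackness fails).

Gradient of f: grad f(x) = Q x + c = (-3, -3)
Constraint values g_i(x) = a_i^T x - b_i:
  g_1((2, 1)) = 0
Stationarity residual: grad f(x) + sum_i lambda_i a_i = (-1, 3)
  -> stationarity FAILS
Primal feasibility (all g_i <= 0): OK
Dual feasibility (all lambda_i >= 0): OK
Complementary slackness (lambda_i * g_i(x) = 0 for all i): OK

Verdict: the first failing condition is stationarity -> stat.

stat


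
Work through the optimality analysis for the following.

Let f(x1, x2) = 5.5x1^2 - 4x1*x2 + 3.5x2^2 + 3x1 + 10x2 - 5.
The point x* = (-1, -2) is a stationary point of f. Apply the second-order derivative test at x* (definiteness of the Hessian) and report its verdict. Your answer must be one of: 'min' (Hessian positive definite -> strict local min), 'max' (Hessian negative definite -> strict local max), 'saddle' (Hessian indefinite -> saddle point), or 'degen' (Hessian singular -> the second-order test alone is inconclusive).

Compute the Hessian H = grad^2 f:
  H = [[11, -4], [-4, 7]]
Verify stationarity: grad f(x*) = H x* + g = (0, 0).
Eigenvalues of H: 4.5279, 13.4721.
Both eigenvalues > 0, so H is positive definite -> x* is a strict local min.

min


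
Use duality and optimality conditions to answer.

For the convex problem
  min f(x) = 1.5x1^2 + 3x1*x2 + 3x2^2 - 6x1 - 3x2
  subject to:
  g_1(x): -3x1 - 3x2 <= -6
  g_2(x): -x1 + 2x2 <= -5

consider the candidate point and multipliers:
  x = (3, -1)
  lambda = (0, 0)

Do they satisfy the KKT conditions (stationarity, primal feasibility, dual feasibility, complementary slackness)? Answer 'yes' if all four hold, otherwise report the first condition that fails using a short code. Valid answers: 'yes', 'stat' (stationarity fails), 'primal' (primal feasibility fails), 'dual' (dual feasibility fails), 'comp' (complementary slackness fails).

Gradient of f: grad f(x) = Q x + c = (0, 0)
Constraint values g_i(x) = a_i^T x - b_i:
  g_1((3, -1)) = 0
  g_2((3, -1)) = 0
Stationarity residual: grad f(x) + sum_i lambda_i a_i = (0, 0)
  -> stationarity OK
Primal feasibility (all g_i <= 0): OK
Dual feasibility (all lambda_i >= 0): OK
Complementary slackness (lambda_i * g_i(x) = 0 for all i): OK

Verdict: yes, KKT holds.

yes


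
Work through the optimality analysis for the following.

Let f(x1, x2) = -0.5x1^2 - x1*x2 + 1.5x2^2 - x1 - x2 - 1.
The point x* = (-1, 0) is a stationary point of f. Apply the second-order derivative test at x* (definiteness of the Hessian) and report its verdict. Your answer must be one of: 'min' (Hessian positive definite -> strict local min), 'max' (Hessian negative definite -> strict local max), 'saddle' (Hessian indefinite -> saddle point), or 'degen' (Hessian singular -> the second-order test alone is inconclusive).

Compute the Hessian H = grad^2 f:
  H = [[-1, -1], [-1, 3]]
Verify stationarity: grad f(x*) = H x* + g = (0, 0).
Eigenvalues of H: -1.2361, 3.2361.
Eigenvalues have mixed signs, so H is indefinite -> x* is a saddle point.

saddle


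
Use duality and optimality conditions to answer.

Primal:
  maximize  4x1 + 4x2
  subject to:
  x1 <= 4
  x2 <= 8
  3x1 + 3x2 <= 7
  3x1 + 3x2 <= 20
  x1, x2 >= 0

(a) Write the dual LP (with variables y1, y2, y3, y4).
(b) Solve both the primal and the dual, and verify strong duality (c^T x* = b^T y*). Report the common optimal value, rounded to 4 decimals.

The standard primal-dual pair for 'max c^T x s.t. A x <= b, x >= 0' is:
  Dual:  min b^T y  s.t.  A^T y >= c,  y >= 0.

So the dual LP is:
  minimize  4y1 + 8y2 + 7y3 + 20y4
  subject to:
    y1 + 3y3 + 3y4 >= 4
    y2 + 3y3 + 3y4 >= 4
    y1, y2, y3, y4 >= 0

Solving the primal: x* = (2.3333, 0).
  primal value c^T x* = 9.3333.
Solving the dual: y* = (0, 0, 1.3333, 0).
  dual value b^T y* = 9.3333.
Strong duality: c^T x* = b^T y*. Confirmed.

9.3333


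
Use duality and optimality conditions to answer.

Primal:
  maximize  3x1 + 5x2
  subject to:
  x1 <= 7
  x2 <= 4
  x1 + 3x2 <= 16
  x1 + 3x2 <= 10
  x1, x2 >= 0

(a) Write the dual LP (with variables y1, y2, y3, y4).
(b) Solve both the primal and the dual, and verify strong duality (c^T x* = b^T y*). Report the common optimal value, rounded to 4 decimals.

The standard primal-dual pair for 'max c^T x s.t. A x <= b, x >= 0' is:
  Dual:  min b^T y  s.t.  A^T y >= c,  y >= 0.

So the dual LP is:
  minimize  7y1 + 4y2 + 16y3 + 10y4
  subject to:
    y1 + y3 + y4 >= 3
    y2 + 3y3 + 3y4 >= 5
    y1, y2, y3, y4 >= 0

Solving the primal: x* = (7, 1).
  primal value c^T x* = 26.
Solving the dual: y* = (1.3333, 0, 0, 1.6667).
  dual value b^T y* = 26.
Strong duality: c^T x* = b^T y*. Confirmed.

26


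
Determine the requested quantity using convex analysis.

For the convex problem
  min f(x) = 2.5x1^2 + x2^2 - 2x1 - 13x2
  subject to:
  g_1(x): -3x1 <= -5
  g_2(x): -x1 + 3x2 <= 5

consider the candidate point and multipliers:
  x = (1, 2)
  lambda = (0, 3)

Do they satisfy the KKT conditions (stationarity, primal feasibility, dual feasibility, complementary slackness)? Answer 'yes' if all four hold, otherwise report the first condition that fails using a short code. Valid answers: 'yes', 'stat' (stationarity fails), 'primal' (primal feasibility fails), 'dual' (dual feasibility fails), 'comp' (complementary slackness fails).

Gradient of f: grad f(x) = Q x + c = (3, -9)
Constraint values g_i(x) = a_i^T x - b_i:
  g_1((1, 2)) = 2
  g_2((1, 2)) = 0
Stationarity residual: grad f(x) + sum_i lambda_i a_i = (0, 0)
  -> stationarity OK
Primal feasibility (all g_i <= 0): FAILS
Dual feasibility (all lambda_i >= 0): OK
Complementary slackness (lambda_i * g_i(x) = 0 for all i): OK

Verdict: the first failing condition is primal_feasibility -> primal.

primal


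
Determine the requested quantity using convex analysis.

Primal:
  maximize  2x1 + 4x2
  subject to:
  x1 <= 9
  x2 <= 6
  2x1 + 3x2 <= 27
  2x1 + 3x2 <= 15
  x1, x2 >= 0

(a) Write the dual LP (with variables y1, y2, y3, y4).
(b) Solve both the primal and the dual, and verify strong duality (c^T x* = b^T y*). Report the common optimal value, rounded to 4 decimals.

The standard primal-dual pair for 'max c^T x s.t. A x <= b, x >= 0' is:
  Dual:  min b^T y  s.t.  A^T y >= c,  y >= 0.

So the dual LP is:
  minimize  9y1 + 6y2 + 27y3 + 15y4
  subject to:
    y1 + 2y3 + 2y4 >= 2
    y2 + 3y3 + 3y4 >= 4
    y1, y2, y3, y4 >= 0

Solving the primal: x* = (0, 5).
  primal value c^T x* = 20.
Solving the dual: y* = (0, 0, 0, 1.3333).
  dual value b^T y* = 20.
Strong duality: c^T x* = b^T y*. Confirmed.

20


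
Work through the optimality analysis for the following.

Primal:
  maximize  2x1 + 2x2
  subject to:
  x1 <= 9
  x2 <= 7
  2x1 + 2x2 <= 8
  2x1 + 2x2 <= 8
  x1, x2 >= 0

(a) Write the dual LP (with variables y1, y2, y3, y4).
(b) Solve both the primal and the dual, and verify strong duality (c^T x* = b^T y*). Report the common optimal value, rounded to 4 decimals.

The standard primal-dual pair for 'max c^T x s.t. A x <= b, x >= 0' is:
  Dual:  min b^T y  s.t.  A^T y >= c,  y >= 0.

So the dual LP is:
  minimize  9y1 + 7y2 + 8y3 + 8y4
  subject to:
    y1 + 2y3 + 2y4 >= 2
    y2 + 2y3 + 2y4 >= 2
    y1, y2, y3, y4 >= 0

Solving the primal: x* = (4, 0).
  primal value c^T x* = 8.
Solving the dual: y* = (0, 0, 1, 0).
  dual value b^T y* = 8.
Strong duality: c^T x* = b^T y*. Confirmed.

8


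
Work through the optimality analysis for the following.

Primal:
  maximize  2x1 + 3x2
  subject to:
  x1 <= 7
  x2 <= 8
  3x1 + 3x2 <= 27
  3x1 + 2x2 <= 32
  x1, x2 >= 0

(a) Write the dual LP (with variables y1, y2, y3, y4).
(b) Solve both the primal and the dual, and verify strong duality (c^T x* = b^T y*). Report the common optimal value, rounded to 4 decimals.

The standard primal-dual pair for 'max c^T x s.t. A x <= b, x >= 0' is:
  Dual:  min b^T y  s.t.  A^T y >= c,  y >= 0.

So the dual LP is:
  minimize  7y1 + 8y2 + 27y3 + 32y4
  subject to:
    y1 + 3y3 + 3y4 >= 2
    y2 + 3y3 + 2y4 >= 3
    y1, y2, y3, y4 >= 0

Solving the primal: x* = (1, 8).
  primal value c^T x* = 26.
Solving the dual: y* = (0, 1, 0.6667, 0).
  dual value b^T y* = 26.
Strong duality: c^T x* = b^T y*. Confirmed.

26


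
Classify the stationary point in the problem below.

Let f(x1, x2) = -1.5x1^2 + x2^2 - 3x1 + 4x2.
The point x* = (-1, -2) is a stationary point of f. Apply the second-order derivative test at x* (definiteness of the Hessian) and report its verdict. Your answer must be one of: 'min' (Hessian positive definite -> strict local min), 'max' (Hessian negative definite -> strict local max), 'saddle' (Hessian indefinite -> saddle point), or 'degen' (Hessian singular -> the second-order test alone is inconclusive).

Compute the Hessian H = grad^2 f:
  H = [[-3, 0], [0, 2]]
Verify stationarity: grad f(x*) = H x* + g = (0, 0).
Eigenvalues of H: -3, 2.
Eigenvalues have mixed signs, so H is indefinite -> x* is a saddle point.

saddle


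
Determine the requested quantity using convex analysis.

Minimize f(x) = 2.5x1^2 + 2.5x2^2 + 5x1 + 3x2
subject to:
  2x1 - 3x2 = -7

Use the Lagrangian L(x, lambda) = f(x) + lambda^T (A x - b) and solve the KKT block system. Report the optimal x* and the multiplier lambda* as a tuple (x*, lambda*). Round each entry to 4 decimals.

Form the Lagrangian:
  L(x, lambda) = (1/2) x^T Q x + c^T x + lambda^T (A x - b)
Stationarity (grad_x L = 0): Q x + c + A^T lambda = 0.
Primal feasibility: A x = b.

This gives the KKT block system:
  [ Q   A^T ] [ x     ]   [-c ]
  [ A    0  ] [ lambda ] = [ b ]

Solving the linear system:
  x*      = (-2.0462, 0.9692)
  lambda* = (2.6154)
  f(x*)   = 5.4923

x* = (-2.0462, 0.9692), lambda* = (2.6154)


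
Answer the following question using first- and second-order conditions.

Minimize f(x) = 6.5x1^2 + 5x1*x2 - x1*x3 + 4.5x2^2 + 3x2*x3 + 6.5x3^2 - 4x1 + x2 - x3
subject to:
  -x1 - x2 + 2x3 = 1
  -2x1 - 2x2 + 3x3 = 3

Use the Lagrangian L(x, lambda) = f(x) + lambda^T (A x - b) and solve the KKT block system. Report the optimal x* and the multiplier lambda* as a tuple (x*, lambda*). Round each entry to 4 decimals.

Form the Lagrangian:
  L(x, lambda) = (1/2) x^T Q x + c^T x + lambda^T (A x - b)
Stationarity (grad_x L = 0): Q x + c + A^T lambda = 0.
Primal feasibility: A x = b.

This gives the KKT block system:
  [ Q   A^T ] [ x     ]   [-c ]
  [ A    0  ] [ lambda ] = [ b ]

Solving the linear system:
  x*      = (-0.9167, -2.0833, -1)
  lambda* = (114.6667, -70)
  f(x*)   = 48.9583

x* = (-0.9167, -2.0833, -1), lambda* = (114.6667, -70)


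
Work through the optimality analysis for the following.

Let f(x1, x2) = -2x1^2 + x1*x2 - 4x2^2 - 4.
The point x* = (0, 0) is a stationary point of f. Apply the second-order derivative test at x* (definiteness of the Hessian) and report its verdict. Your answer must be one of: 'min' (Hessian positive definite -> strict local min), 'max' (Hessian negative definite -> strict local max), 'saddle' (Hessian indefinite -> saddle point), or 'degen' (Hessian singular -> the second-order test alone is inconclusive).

Compute the Hessian H = grad^2 f:
  H = [[-4, 1], [1, -8]]
Verify stationarity: grad f(x*) = H x* + g = (0, 0).
Eigenvalues of H: -8.2361, -3.7639.
Both eigenvalues < 0, so H is negative definite -> x* is a strict local max.

max


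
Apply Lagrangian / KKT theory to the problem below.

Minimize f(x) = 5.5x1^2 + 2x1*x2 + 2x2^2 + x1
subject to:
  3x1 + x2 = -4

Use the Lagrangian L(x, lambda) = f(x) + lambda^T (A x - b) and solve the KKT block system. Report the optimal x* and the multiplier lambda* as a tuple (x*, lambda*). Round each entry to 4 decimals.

Form the Lagrangian:
  L(x, lambda) = (1/2) x^T Q x + c^T x + lambda^T (A x - b)
Stationarity (grad_x L = 0): Q x + c + A^T lambda = 0.
Primal feasibility: A x = b.

This gives the KKT block system:
  [ Q   A^T ] [ x     ]   [-c ]
  [ A    0  ] [ lambda ] = [ b ]

Solving the linear system:
  x*      = (-1.1714, -0.4857)
  lambda* = (4.2857)
  f(x*)   = 7.9857

x* = (-1.1714, -0.4857), lambda* = (4.2857)


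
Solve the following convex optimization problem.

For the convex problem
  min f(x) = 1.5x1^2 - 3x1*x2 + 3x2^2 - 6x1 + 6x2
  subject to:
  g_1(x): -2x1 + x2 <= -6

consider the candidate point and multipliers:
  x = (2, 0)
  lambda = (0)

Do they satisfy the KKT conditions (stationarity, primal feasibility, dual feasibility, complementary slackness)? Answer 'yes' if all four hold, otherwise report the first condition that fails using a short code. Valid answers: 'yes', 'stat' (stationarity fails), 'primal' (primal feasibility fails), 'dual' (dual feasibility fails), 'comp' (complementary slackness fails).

Gradient of f: grad f(x) = Q x + c = (0, 0)
Constraint values g_i(x) = a_i^T x - b_i:
  g_1((2, 0)) = 2
Stationarity residual: grad f(x) + sum_i lambda_i a_i = (0, 0)
  -> stationarity OK
Primal feasibility (all g_i <= 0): FAILS
Dual feasibility (all lambda_i >= 0): OK
Complementary slackness (lambda_i * g_i(x) = 0 for all i): OK

Verdict: the first failing condition is primal_feasibility -> primal.

primal


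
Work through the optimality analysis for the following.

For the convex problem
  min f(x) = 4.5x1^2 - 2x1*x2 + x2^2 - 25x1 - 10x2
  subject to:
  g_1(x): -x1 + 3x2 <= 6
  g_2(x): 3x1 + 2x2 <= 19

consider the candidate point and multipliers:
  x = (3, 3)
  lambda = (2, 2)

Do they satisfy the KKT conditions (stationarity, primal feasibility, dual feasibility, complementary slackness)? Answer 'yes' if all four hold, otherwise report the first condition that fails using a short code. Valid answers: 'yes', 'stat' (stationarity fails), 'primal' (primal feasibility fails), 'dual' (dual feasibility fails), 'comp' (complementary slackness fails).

Gradient of f: grad f(x) = Q x + c = (-4, -10)
Constraint values g_i(x) = a_i^T x - b_i:
  g_1((3, 3)) = 0
  g_2((3, 3)) = -4
Stationarity residual: grad f(x) + sum_i lambda_i a_i = (0, 0)
  -> stationarity OK
Primal feasibility (all g_i <= 0): OK
Dual feasibility (all lambda_i >= 0): OK
Complementary slackness (lambda_i * g_i(x) = 0 for all i): FAILS

Verdict: the first failing condition is complementary_slackness -> comp.

comp


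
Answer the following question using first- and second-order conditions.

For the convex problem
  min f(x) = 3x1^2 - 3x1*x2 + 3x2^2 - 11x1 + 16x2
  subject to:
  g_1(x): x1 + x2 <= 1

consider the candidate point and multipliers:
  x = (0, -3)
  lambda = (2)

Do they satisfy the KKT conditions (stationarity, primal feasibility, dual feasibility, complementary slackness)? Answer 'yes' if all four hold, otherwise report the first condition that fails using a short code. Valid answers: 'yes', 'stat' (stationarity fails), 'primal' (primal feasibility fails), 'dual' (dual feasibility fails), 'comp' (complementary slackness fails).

Gradient of f: grad f(x) = Q x + c = (-2, -2)
Constraint values g_i(x) = a_i^T x - b_i:
  g_1((0, -3)) = -4
Stationarity residual: grad f(x) + sum_i lambda_i a_i = (0, 0)
  -> stationarity OK
Primal feasibility (all g_i <= 0): OK
Dual feasibility (all lambda_i >= 0): OK
Complementary slackness (lambda_i * g_i(x) = 0 for all i): FAILS

Verdict: the first failing condition is complementary_slackness -> comp.

comp


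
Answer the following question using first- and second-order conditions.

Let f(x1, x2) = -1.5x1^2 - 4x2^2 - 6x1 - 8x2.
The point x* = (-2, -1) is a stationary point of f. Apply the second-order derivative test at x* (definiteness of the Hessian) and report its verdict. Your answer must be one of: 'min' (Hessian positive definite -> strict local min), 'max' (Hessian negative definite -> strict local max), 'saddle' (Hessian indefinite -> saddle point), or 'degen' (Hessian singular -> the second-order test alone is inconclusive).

Compute the Hessian H = grad^2 f:
  H = [[-3, 0], [0, -8]]
Verify stationarity: grad f(x*) = H x* + g = (0, 0).
Eigenvalues of H: -8, -3.
Both eigenvalues < 0, so H is negative definite -> x* is a strict local max.

max


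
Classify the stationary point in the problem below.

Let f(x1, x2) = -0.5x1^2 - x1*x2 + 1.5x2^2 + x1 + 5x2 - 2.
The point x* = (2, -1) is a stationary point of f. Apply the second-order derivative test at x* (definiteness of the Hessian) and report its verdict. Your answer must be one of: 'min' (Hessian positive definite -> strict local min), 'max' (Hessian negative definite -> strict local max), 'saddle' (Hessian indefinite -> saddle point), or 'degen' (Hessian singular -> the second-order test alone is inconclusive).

Compute the Hessian H = grad^2 f:
  H = [[-1, -1], [-1, 3]]
Verify stationarity: grad f(x*) = H x* + g = (0, 0).
Eigenvalues of H: -1.2361, 3.2361.
Eigenvalues have mixed signs, so H is indefinite -> x* is a saddle point.

saddle
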